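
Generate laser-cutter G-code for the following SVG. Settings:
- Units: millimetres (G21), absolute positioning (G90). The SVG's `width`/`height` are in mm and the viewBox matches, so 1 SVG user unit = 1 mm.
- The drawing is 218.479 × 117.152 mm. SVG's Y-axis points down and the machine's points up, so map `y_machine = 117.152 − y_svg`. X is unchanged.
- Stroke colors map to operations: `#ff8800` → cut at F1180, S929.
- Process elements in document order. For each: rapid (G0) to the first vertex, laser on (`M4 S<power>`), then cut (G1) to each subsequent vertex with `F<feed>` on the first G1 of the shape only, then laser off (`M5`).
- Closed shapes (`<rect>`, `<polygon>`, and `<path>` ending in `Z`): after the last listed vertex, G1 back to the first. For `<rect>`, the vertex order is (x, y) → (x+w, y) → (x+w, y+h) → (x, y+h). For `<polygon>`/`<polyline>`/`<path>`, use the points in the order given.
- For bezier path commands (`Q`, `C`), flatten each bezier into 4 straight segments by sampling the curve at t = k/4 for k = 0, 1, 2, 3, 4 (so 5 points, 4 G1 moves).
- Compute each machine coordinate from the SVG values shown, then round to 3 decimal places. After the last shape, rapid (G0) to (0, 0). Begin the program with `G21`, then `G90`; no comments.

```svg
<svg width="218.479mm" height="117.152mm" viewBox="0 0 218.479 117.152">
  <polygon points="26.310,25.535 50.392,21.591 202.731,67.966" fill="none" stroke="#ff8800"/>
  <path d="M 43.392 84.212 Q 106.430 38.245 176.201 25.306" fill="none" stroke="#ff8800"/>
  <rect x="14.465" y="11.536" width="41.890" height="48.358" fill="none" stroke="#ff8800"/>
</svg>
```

G21
G90
G0 X26.310 Y91.617
M4 S929
G1 X50.392 Y95.561 F1180
G1 X202.731 Y49.186
G1 X26.310 Y91.617
M5
G0 X43.392 Y32.940
M4 S929
G1 X75.332 Y53.859 F1180
G1 X108.113 Y70.650
G1 X141.736 Y83.312
G1 X176.201 Y91.846
M5
G0 X14.465 Y105.616
M4 S929
G1 X56.355 Y105.616 F1180
G1 X56.355 Y57.258
G1 X14.465 Y57.258
G1 X14.465 Y105.616
M5
G0 X0.000 Y0.000

viewBox `0 0 218.479 117.152` with mm width/height → 1 unit = 1 mm. Flip: y_m = 117.152 − y_svg.

**Shape 1** — `<polygon>` closed polygon, stroke `#ff8800` → cut (S929, F1180). Machine vertices: (26.310,91.617) → (50.392,95.561) → (202.731,49.186) → (26.310,91.617). Closed: final G1 returns to the first vertex.

**Shape 2** — `<path>` quadratic bezier, stroke `#ff8800` → cut (S929, F1180). Control points (SVG): P0=(43.392,84.212), P1=(106.430,38.245), P2=(176.201,25.306); sampled at t=k/4. Machine vertices: (43.392,32.940) → (75.332,53.859) → (108.113,70.650) → (141.736,83.312) → (176.201,91.846). Open path.

**Shape 3** — `<rect>` rectangle, stroke `#ff8800` → cut (S929, F1180). Machine vertices: (14.465,105.616) → (56.355,105.616) → (56.355,57.258) → (14.465,57.258) → (14.465,105.616). Closed: final G1 returns to the first vertex.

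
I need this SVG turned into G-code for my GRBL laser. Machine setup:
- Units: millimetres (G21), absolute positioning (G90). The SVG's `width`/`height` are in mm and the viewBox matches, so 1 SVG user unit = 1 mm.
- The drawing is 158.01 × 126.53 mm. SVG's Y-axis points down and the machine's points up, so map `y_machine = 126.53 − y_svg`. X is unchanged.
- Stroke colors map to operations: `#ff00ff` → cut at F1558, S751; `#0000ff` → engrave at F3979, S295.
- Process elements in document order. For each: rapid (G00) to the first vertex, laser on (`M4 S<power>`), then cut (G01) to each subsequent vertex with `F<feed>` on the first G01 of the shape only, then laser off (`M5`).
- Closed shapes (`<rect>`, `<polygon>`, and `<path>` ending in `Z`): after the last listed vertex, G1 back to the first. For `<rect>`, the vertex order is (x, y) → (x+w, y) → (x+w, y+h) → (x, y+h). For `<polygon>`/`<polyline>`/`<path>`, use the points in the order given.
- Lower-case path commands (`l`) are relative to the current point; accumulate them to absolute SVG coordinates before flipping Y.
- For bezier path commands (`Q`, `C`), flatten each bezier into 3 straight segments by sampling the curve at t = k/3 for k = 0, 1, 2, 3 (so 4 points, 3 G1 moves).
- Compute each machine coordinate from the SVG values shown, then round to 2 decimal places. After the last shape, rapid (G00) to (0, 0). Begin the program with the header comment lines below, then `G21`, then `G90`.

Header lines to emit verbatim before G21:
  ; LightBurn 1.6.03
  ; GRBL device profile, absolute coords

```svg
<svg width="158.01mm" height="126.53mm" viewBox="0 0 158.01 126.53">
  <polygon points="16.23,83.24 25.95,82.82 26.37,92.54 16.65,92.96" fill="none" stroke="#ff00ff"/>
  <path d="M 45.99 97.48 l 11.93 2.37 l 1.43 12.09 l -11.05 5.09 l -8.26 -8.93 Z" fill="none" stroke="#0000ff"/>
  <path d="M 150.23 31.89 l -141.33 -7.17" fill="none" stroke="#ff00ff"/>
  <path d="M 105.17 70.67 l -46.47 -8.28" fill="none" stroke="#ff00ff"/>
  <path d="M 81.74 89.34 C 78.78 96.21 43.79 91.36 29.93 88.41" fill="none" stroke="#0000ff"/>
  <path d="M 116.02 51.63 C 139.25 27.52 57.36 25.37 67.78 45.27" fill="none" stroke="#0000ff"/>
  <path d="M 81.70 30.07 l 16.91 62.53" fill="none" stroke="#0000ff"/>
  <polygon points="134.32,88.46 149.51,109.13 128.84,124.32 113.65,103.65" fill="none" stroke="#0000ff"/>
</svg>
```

; LightBurn 1.6.03
; GRBL device profile, absolute coords
G21
G90
G00 X16.23 Y43.29
M4 S751
G01 X25.95 Y43.71 F1558
G01 X26.37 Y33.99
G01 X16.65 Y33.57
G01 X16.23 Y43.29
M5
G00 X45.99 Y29.05
M4 S295
G01 X57.92 Y26.68 F3979
G01 X59.35 Y14.59
G01 X48.30 Y9.50
G01 X40.04 Y18.43
G01 X45.99 Y29.05
M5
G00 X150.23 Y94.64
M4 S751
G01 X8.90 Y101.81 F1558
M5
G00 X105.17 Y55.86
M4 S751
G01 X58.70 Y64.14 F1558
M5
G00 X81.74 Y37.19
M4 S295
G01 X70.07 Y33.72 F3979
G01 X48.86 Y35.04
G01 X29.93 Y38.12
M5
G00 X116.02 Y74.90
M4 S295
G01 X111.52 Y91.69 F3979
G01 X80.82 Y93.81
G01 X67.78 Y81.26
M5
G00 X81.70 Y96.46
M4 S295
G01 X98.61 Y33.93 F3979
M5
G00 X134.32 Y38.07
M4 S295
G01 X149.51 Y17.40 F3979
G01 X128.84 Y2.21
G01 X113.65 Y22.88
G01 X134.32 Y38.07
M5
G00 X0.00 Y0.00

1 u = 1 mm; y_m = 126.53 − y.

[1] `<polygon>` regular polygon, #ff00ff→cut S751 F1558: (16.23,43.29) → (25.95,43.71) → (26.37,33.99) → (16.65,33.57) → (16.23,43.29) (closed)

[2] `<path>` regular polygon, #0000ff→engrave S295 F3979: (45.99,29.05) → (57.92,26.68) → (59.35,14.59) → (48.30,9.50) → (40.04,18.43) → (45.99,29.05) (closed)

[3] `<path>` line segment, #ff00ff→cut S751 F1558: (150.23,94.64) → (8.90,101.81)

[4] `<path>` line segment, #ff00ff→cut S751 F1558: (105.17,55.86) → (58.70,64.14)

[5] `<path>` cubic bezier, #0000ff→engrave S295 F3979: (81.74,37.19) → (70.07,33.72) → (48.86,35.04) → (29.93,38.12)

[6] `<path>` cubic bezier, #0000ff→engrave S295 F3979: (116.02,74.90) → (111.52,91.69) → (80.82,93.81) → (67.78,81.26)

[7] `<path>` line segment, #0000ff→engrave S295 F3979: (81.70,96.46) → (98.61,33.93)

[8] `<polygon>` regular polygon, #0000ff→engrave S295 F3979: (134.32,38.07) → (149.51,17.40) → (128.84,2.21) → (113.65,22.88) → (134.32,38.07) (closed)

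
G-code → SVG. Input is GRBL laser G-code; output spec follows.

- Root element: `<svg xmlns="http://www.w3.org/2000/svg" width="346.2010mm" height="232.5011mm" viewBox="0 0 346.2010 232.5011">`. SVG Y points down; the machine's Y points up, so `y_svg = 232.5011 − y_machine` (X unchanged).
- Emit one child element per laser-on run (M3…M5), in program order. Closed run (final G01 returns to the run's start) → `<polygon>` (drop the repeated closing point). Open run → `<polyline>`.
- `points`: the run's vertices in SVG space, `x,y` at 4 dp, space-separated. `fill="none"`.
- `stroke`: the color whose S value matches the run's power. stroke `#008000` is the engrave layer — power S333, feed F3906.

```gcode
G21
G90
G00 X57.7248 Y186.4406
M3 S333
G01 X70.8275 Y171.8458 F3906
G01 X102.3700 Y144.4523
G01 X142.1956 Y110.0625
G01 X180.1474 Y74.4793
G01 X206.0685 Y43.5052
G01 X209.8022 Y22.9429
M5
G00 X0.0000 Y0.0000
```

<svg xmlns="http://www.w3.org/2000/svg" width="346.2010mm" height="232.5011mm" viewBox="0 0 346.2010 232.5011">
  <polyline points="57.7248,46.0605 70.8275,60.6553 102.3700,88.0488 142.1956,122.4386 180.1474,158.0218 206.0685,188.9959 209.8022,209.5582" fill="none" stroke="#008000"/>
</svg>

Machine Y-up, SVG Y-down with viewBox height 232.5011, so y_svg = 232.5011 − y_machine; X carries over. Every run uses S333, so all elements get stroke `#008000` (engrave).

Run 1: The run is open, so emit a `<polyline>` with points (Y-flipped): 57.7248,46.0605 70.8275,60.6553 102.3700,88.0488 142.1956,122.4386 180.1474,158.0218 206.0685,188.9959 209.8022,209.5582.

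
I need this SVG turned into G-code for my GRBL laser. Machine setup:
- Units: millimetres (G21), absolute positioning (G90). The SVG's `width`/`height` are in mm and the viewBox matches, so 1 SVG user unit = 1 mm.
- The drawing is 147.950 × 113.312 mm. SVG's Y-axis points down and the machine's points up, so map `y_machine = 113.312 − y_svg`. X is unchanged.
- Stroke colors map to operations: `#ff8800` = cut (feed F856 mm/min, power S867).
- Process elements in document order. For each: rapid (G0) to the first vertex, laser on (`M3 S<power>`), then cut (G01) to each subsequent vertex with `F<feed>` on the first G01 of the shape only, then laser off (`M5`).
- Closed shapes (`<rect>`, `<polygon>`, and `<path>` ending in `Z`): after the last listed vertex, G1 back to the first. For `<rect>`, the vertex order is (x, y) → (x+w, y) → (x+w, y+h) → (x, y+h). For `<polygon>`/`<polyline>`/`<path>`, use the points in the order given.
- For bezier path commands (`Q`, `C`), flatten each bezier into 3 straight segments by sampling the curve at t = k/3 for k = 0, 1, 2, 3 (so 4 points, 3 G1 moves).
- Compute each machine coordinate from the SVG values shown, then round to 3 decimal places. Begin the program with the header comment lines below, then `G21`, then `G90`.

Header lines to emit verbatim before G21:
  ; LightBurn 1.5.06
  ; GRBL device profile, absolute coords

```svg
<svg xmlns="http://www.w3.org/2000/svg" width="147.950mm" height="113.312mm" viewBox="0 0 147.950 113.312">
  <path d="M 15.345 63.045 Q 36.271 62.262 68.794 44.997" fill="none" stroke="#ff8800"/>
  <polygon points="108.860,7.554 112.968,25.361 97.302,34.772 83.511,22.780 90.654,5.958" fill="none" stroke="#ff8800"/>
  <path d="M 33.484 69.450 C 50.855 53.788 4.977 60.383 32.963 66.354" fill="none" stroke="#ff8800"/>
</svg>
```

1 u = 1 mm; y_m = 113.312 − y.

[1] `<path>` quadratic bezier, #ff8800→cut S867 F856: (15.345,50.267) → (30.584,52.620) → (48.401,58.636) → (68.794,68.315)

[2] `<polygon>` regular polygon, #ff8800→cut S867 F856: (108.860,105.758) → (112.968,87.951) → (97.302,78.540) → (83.511,90.532) → (90.654,107.354) → (108.860,105.758) (closed)

[3] `<path>` cubic bezier, #ff8800→cut S867 F856: (33.484,43.862) → (34.850,52.952) → (24.520,52.290) → (32.963,46.958)

; LightBurn 1.5.06
; GRBL device profile, absolute coords
G21
G90
G0 X15.345 Y50.267
M3 S867
G01 X30.584 Y52.620 F856
G01 X48.401 Y58.636
G01 X68.794 Y68.315
M5
G0 X108.860 Y105.758
M3 S867
G01 X112.968 Y87.951 F856
G01 X97.302 Y78.540
G01 X83.511 Y90.532
G01 X90.654 Y107.354
G01 X108.860 Y105.758
M5
G0 X33.484 Y43.862
M3 S867
G01 X34.850 Y52.952 F856
G01 X24.520 Y52.290
G01 X32.963 Y46.958
M5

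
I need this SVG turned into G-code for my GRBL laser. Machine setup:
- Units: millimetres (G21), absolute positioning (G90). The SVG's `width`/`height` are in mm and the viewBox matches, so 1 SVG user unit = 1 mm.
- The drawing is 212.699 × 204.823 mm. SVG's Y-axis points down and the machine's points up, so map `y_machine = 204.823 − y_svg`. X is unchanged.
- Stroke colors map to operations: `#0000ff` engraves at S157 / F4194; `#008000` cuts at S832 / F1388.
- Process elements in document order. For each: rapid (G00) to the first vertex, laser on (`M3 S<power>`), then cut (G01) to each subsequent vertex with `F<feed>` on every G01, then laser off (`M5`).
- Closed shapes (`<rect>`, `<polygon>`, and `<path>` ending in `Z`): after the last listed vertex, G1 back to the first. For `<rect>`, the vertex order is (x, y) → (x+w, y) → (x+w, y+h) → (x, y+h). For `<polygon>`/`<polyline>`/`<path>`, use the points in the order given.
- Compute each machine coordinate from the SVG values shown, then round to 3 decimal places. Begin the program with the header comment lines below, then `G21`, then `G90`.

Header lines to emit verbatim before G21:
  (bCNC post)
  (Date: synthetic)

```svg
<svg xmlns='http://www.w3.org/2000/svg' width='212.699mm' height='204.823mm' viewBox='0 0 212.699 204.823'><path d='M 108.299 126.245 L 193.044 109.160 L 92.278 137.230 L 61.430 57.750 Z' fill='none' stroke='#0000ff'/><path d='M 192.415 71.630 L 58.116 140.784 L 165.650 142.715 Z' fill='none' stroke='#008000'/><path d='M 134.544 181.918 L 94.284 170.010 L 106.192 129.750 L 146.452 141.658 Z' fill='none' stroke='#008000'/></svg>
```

viewBox `0 0 212.699 204.823` with mm width/height → 1 unit = 1 mm. Flip: y_m = 204.823 − y_svg.

**Shape 1** — `<path>` closed polygon, stroke `#0000ff` → engrave (S157, F4194). Machine vertices: (108.299,78.578) → (193.044,95.663) → (92.278,67.593) → (61.430,147.073) → (108.299,78.578). Closed: final G1 returns to the first vertex.

**Shape 2** — `<path>` closed polygon, stroke `#008000` → cut (S832, F1388). Machine vertices: (192.415,133.193) → (58.116,64.039) → (165.650,62.108) → (192.415,133.193). Closed: final G1 returns to the first vertex.

**Shape 3** — `<path>` regular polygon, stroke `#008000` → cut (S832, F1388). Machine vertices: (134.544,22.905) → (94.284,34.813) → (106.192,75.073) → (146.452,63.165) → (134.544,22.905). Closed: final G1 returns to the first vertex.

(bCNC post)
(Date: synthetic)
G21
G90
G00 X108.299 Y78.578
M3 S157
G01 X193.044 Y95.663 F4194
G01 X92.278 Y67.593 F4194
G01 X61.430 Y147.073 F4194
G01 X108.299 Y78.578 F4194
M5
G00 X192.415 Y133.193
M3 S832
G01 X58.116 Y64.039 F1388
G01 X165.650 Y62.108 F1388
G01 X192.415 Y133.193 F1388
M5
G00 X134.544 Y22.905
M3 S832
G01 X94.284 Y34.813 F1388
G01 X106.192 Y75.073 F1388
G01 X146.452 Y63.165 F1388
G01 X134.544 Y22.905 F1388
M5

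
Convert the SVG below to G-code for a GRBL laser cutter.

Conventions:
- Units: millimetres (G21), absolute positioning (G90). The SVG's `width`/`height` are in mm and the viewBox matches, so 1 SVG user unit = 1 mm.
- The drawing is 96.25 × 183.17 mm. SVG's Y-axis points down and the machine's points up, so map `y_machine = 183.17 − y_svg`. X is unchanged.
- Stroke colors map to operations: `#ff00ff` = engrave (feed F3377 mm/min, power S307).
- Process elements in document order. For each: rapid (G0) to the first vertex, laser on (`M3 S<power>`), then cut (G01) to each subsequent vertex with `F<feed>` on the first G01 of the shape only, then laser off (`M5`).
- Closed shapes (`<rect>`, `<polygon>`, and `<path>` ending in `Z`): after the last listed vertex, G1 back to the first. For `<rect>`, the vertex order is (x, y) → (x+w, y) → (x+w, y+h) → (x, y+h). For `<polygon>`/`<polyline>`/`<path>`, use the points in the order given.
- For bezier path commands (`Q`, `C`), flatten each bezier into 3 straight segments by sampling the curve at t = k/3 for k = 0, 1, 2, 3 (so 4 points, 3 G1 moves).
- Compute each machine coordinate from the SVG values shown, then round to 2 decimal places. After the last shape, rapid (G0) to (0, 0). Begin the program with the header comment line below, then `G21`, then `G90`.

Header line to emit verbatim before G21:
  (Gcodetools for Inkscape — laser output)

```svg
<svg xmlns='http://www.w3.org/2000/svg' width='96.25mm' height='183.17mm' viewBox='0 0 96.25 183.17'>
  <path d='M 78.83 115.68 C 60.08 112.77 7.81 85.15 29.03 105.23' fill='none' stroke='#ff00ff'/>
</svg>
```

(Gcodetools for Inkscape — laser output)
G21
G90
G0 X78.83 Y67.49
M3 S307
G01 X52.87 Y75.95 F3377
G01 X28.34 Y84.80
G01 X29.03 Y77.94
M5
G0 X0.00 Y0.00

Since the viewBox matches the mm dimensions, user units are millimetres directly. The only transform is the Y-flip y_m = 183.17 − y_svg.

Shape 1 is a cubic bezier drawn with `<path>`. Its stroke #ff00ff means engrave at S307, F3377. After flipping Y the toolpath is (78.83,67.49) → (52.87,75.95) → (28.34,84.80) → (29.03,77.94).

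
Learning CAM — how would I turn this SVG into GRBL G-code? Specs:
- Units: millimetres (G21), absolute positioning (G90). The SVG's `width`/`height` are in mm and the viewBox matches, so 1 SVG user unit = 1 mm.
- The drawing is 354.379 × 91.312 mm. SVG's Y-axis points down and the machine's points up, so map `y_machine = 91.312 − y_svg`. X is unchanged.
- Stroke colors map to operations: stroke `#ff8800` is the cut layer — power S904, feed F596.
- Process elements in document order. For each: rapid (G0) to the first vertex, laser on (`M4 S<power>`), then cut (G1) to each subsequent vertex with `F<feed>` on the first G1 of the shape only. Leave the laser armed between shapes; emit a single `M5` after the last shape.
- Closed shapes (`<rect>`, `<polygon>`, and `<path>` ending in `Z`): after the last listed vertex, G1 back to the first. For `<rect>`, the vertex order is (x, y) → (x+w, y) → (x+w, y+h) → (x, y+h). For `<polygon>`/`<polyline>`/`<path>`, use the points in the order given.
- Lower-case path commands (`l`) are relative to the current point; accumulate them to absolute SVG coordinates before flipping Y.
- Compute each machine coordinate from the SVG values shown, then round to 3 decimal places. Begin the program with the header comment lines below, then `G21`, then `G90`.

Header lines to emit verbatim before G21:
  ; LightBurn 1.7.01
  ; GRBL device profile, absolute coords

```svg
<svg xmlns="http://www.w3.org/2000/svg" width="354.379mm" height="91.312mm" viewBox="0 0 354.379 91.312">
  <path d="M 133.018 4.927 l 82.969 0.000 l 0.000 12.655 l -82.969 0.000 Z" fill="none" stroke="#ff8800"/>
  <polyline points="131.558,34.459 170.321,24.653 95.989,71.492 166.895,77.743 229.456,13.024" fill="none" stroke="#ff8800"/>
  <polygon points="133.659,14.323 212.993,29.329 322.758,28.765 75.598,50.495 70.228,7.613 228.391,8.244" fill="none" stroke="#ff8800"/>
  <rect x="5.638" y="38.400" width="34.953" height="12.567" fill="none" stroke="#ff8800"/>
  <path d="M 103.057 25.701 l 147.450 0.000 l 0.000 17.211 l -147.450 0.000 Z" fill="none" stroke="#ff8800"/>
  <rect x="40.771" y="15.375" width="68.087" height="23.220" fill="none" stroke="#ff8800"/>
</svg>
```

; LightBurn 1.7.01
; GRBL device profile, absolute coords
G21
G90
G0 X133.018 Y86.385
M4 S904
G1 X215.987 Y86.385 F596
G1 X215.987 Y73.730
G1 X133.018 Y73.730
G1 X133.018 Y86.385
G0 X131.558 Y56.853
M4 S904
G1 X170.321 Y66.659 F596
G1 X95.989 Y19.820
G1 X166.895 Y13.569
G1 X229.456 Y78.288
G0 X133.659 Y76.989
M4 S904
G1 X212.993 Y61.983 F596
G1 X322.758 Y62.547
G1 X75.598 Y40.817
G1 X70.228 Y83.699
G1 X228.391 Y83.068
G1 X133.659 Y76.989
G0 X5.638 Y52.912
M4 S904
G1 X40.591 Y52.912 F596
G1 X40.591 Y40.345
G1 X5.638 Y40.345
G1 X5.638 Y52.912
G0 X103.057 Y65.611
M4 S904
G1 X250.507 Y65.611 F596
G1 X250.507 Y48.400
G1 X103.057 Y48.400
G1 X103.057 Y65.611
G0 X40.771 Y75.937
M4 S904
G1 X108.858 Y75.937 F596
G1 X108.858 Y52.717
G1 X40.771 Y52.717
G1 X40.771 Y75.937
M5

1 u = 1 mm; y_m = 91.312 − y.

[1] `<path>` rectangle, #ff8800→cut S904 F596: (133.018,86.385) → (215.987,86.385) → (215.987,73.730) → (133.018,73.730) → (133.018,86.385) (closed)

[2] `<polyline>` open polyline, #ff8800→cut S904 F596: (131.558,56.853) → (170.321,66.659) → (95.989,19.820) → (166.895,13.569) → (229.456,78.288)

[3] `<polygon>` closed polygon, #ff8800→cut S904 F596: (133.659,76.989) → (212.993,61.983) → (322.758,62.547) → (75.598,40.817) → (70.228,83.699) → (228.391,83.068) → (133.659,76.989) (closed)

[4] `<rect>` rectangle, #ff8800→cut S904 F596: (5.638,52.912) → (40.591,52.912) → (40.591,40.345) → (5.638,40.345) → (5.638,52.912) (closed)

[5] `<path>` rectangle, #ff8800→cut S904 F596: (103.057,65.611) → (250.507,65.611) → (250.507,48.400) → (103.057,48.400) → (103.057,65.611) (closed)

[6] `<rect>` rectangle, #ff8800→cut S904 F596: (40.771,75.937) → (108.858,75.937) → (108.858,52.717) → (40.771,52.717) → (40.771,75.937) (closed)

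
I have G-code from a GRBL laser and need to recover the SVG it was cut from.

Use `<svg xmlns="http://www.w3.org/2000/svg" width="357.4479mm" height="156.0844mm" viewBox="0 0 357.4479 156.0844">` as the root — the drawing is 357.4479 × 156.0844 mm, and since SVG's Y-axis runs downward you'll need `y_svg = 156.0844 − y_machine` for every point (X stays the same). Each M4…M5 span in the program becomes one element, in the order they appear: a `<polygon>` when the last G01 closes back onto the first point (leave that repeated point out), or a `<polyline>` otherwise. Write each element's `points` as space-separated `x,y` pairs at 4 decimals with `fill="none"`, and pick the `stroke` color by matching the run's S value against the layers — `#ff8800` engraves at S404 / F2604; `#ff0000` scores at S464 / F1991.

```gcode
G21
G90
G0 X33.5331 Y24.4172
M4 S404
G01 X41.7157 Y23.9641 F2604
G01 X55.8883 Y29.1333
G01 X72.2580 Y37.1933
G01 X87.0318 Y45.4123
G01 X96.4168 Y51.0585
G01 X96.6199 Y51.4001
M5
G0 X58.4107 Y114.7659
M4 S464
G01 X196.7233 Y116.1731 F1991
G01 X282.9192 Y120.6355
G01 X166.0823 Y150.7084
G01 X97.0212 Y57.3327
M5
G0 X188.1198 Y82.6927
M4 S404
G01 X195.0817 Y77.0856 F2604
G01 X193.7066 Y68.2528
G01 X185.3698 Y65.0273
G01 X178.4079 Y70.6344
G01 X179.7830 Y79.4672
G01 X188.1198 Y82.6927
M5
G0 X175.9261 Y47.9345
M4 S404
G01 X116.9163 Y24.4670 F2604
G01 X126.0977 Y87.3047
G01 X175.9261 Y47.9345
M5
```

y_svg = 156.0844 − y_m.

[1] S404→`#ff8800` (engrave); open run; points: 33.5331,131.6672 41.7157,132.1203 55.8883,126.9511 72.2580,118.8911 87.0318,110.6721 96.4168,105.0259 96.6199,104.6843

[2] S464→`#ff0000` (score); open run; points: 58.4107,41.3185 196.7233,39.9113 282.9192,35.4489 166.0823,5.3760 97.0212,98.7517

[3] S404→`#ff8800` (engrave); closed run; points: 188.1198,73.3917 195.0817,78.9988 193.7066,87.8316 185.3698,91.0571 178.4079,85.4500 179.7830,76.6172

[4] S404→`#ff8800` (engrave); closed run; points: 175.9261,108.1499 116.9163,131.6174 126.0977,68.7797

<svg xmlns="http://www.w3.org/2000/svg" width="357.4479mm" height="156.0844mm" viewBox="0 0 357.4479 156.0844">
  <polyline points="33.5331,131.6672 41.7157,132.1203 55.8883,126.9511 72.2580,118.8911 87.0318,110.6721 96.4168,105.0259 96.6199,104.6843" fill="none" stroke="#ff8800"/>
  <polyline points="58.4107,41.3185 196.7233,39.9113 282.9192,35.4489 166.0823,5.3760 97.0212,98.7517" fill="none" stroke="#ff0000"/>
  <polygon points="188.1198,73.3917 195.0817,78.9988 193.7066,87.8316 185.3698,91.0571 178.4079,85.4500 179.7830,76.6172" fill="none" stroke="#ff8800"/>
  <polygon points="175.9261,108.1499 116.9163,131.6174 126.0977,68.7797" fill="none" stroke="#ff8800"/>
</svg>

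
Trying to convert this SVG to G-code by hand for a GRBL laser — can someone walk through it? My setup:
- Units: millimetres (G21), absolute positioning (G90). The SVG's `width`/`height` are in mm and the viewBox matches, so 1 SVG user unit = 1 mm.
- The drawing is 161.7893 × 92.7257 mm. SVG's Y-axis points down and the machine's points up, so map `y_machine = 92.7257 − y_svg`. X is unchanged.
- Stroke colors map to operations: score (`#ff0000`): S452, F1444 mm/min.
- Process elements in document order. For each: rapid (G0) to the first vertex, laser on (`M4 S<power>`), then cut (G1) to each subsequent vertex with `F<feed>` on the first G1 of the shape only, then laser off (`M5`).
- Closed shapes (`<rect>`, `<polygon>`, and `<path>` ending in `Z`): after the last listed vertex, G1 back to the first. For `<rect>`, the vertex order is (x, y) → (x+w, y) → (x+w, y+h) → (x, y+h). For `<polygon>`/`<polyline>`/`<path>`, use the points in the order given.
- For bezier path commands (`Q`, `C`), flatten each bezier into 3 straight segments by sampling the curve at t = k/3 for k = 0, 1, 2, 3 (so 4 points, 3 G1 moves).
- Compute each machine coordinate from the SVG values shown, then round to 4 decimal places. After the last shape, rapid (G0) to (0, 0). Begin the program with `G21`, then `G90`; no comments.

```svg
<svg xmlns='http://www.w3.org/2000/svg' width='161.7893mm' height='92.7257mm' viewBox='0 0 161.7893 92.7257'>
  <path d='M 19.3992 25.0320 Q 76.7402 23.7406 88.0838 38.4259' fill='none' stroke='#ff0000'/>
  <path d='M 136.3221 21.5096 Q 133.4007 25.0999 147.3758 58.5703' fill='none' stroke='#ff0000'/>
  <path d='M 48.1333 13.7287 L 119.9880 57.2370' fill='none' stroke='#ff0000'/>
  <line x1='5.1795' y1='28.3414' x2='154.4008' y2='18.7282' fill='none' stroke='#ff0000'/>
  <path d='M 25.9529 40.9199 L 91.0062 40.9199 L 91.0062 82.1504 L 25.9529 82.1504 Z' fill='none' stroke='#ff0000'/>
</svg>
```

G21
G90
G0 X19.3992 Y67.6937
M4 S452
G1 X52.5157 Y66.7794 F1444
G1 X75.4106 Y62.3148
G1 X88.0838 Y54.2998
M5
G0 X136.3221 Y71.2161
M4 S452
G1 X136.2519 Y65.5026 F1444
G1 X139.9365 Y53.1490
G1 X147.3758 Y34.1554
M5
G0 X48.1333 Y78.9970
M4 S452
G1 X119.9880 Y35.4887 F1444
M5
G0 X5.1795 Y64.3843
M4 S452
G1 X154.4008 Y73.9975 F1444
M5
G0 X25.9529 Y51.8058
M4 S452
G1 X91.0062 Y51.8058 F1444
G1 X91.0062 Y10.5753
G1 X25.9529 Y10.5753
G1 X25.9529 Y51.8058
M5
G0 X0.0000 Y0.0000

Since the viewBox matches the mm dimensions, user units are millimetres directly. The only transform is the Y-flip y_m = 92.7257 − y_svg.

Shape 1 is a quadratic bezier drawn with `<path>`. Its stroke #ff0000 means score at S452, F1444. After flipping Y the toolpath is (19.3992,67.6937) → (52.5157,66.7794) → (75.4106,62.3148) → (88.0838,54.2998).

Shape 2 is a quadratic bezier drawn with `<path>`. Its stroke #ff0000 means score at S452, F1444. After flipping Y the toolpath is (136.3221,71.2161) → (136.2519,65.5026) → (139.9365,53.1490) → (147.3758,34.1554).

Shape 3 is a line segment drawn with `<path>`. Its stroke #ff0000 means score at S452, F1444. After flipping Y the toolpath is (48.1333,78.9970) → (119.9880,35.4887).

Shape 4 is a line segment drawn with `<line>`. Its stroke #ff0000 means score at S452, F1444. After flipping Y the toolpath is (5.1795,64.3843) → (154.4008,73.9975).

Shape 5 is a rectangle drawn with `<path>`. Its stroke #ff0000 means score at S452, F1444. After flipping Y the toolpath is (25.9529,51.8058) → (91.0062,51.8058) → (91.0062,10.5753) → (25.9529,10.5753) → (25.9529,51.8058), returning to the start.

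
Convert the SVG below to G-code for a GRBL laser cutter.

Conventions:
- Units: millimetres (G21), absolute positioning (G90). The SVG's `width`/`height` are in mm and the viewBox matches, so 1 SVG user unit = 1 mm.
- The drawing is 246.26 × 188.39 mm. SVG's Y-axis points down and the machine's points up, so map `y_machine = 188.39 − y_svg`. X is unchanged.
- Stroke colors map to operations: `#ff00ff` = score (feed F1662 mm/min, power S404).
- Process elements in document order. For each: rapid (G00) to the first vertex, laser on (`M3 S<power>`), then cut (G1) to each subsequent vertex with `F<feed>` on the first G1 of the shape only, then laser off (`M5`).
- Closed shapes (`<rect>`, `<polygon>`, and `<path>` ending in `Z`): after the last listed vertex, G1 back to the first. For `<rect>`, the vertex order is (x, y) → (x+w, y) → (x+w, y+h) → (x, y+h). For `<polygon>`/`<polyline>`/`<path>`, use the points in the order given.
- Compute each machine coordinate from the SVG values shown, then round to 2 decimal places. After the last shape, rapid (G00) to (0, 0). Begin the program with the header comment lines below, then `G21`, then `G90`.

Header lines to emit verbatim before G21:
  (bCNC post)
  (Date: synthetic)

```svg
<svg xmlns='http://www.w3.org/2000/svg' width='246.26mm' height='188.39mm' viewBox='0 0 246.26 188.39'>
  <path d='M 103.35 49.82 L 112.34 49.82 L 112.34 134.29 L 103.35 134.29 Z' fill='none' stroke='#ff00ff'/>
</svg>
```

1 u = 1 mm; y_m = 188.39 − y.

[1] `<path>` rectangle, #ff00ff→score S404 F1662: (103.35,138.57) → (112.34,138.57) → (112.34,54.10) → (103.35,54.10) → (103.35,138.57) (closed)

(bCNC post)
(Date: synthetic)
G21
G90
G00 X103.35 Y138.57
M3 S404
G1 X112.34 Y138.57 F1662
G1 X112.34 Y54.10
G1 X103.35 Y54.10
G1 X103.35 Y138.57
M5
G00 X0.00 Y0.00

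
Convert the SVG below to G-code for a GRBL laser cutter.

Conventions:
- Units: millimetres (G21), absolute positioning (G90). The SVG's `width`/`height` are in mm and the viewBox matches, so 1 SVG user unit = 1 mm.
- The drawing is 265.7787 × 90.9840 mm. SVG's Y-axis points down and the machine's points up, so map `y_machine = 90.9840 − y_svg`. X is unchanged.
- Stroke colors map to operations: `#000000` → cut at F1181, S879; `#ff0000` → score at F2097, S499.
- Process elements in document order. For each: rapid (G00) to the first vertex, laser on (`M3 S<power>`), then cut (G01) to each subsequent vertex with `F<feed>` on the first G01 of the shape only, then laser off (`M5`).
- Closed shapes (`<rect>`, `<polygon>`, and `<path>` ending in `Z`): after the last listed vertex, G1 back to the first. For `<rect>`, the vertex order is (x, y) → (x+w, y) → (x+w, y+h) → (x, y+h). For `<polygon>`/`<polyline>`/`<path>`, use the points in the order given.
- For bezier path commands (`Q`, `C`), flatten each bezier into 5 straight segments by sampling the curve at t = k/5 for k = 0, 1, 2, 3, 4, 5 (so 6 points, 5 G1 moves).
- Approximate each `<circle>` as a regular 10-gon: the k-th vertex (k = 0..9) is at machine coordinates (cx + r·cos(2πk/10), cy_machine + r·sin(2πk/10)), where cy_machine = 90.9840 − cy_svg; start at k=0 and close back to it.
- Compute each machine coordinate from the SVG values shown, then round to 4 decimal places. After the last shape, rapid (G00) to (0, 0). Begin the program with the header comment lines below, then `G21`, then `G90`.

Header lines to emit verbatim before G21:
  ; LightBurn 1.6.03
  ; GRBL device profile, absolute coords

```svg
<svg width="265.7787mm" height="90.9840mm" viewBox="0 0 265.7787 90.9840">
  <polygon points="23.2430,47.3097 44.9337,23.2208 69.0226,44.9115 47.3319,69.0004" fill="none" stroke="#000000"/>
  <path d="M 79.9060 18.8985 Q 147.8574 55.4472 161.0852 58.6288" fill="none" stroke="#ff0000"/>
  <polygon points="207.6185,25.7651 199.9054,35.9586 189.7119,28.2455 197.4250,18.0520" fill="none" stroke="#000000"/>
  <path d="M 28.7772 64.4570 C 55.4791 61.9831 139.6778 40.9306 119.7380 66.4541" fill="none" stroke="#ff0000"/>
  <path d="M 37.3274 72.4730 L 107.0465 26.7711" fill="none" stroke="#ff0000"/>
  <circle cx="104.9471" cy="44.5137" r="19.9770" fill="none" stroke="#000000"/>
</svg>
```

Since the viewBox matches the mm dimensions, user units are millimetres directly. The only transform is the Y-flip y_m = 90.9840 − y_svg.

Shape 1 is a regular polygon drawn with `<polygon>`. Its stroke #000000 means cut at S879, F1181. After flipping Y the toolpath is (23.2430,43.6743) → (44.9337,67.7632) → (69.0226,46.0725) → (47.3319,21.9836) → (23.2430,43.6743), returning to the start.

Shape 2 is a quadratic bezier drawn with `<path>`. Its stroke #ff0000 means score at S499, F2097. After flipping Y the toolpath is (79.9060,72.0855) → (104.8976,58.8007) → (125.5113,48.1853) → (141.7472,40.2392) → (153.6051,34.9625) → (161.0852,32.3552).

Shape 3 is a regular polygon drawn with `<polygon>`. Its stroke #000000 means cut at S879, F1181. After flipping Y the toolpath is (207.6185,65.2189) → (199.9054,55.0254) → (189.7119,62.7385) → (197.4250,72.9320) → (207.6185,65.2189), returning to the start.

Shape 4 is a cubic bezier drawn with `<path>`. Its stroke #ff0000 means score at S499, F2097. After flipping Y the toolpath is (28.7772,26.5270) → (50.4049,29.7195) → (78.0733,34.2435) → (104.0239,36.9715) → (120.4983,34.7761) → (119.7380,24.5299).

Shape 5 is a line segment drawn with `<path>`. Its stroke #ff0000 means score at S499, F2097. After flipping Y the toolpath is (37.3274,18.5110) → (107.0465,64.2129).

Shape 6 is a circle drawn with `<circle>`. Its stroke #000000 means cut at S879, F1181. After flipping Y the toolpath is (124.9241,46.4703) → (121.1088,58.2125) → (111.1203,65.4696) → (98.7739,65.4696) → (88.7854,58.2125) → (84.9701,46.4703) → (88.7854,34.7281) → (98.7739,27.4710) → (111.1203,27.4710) → (121.1088,34.7281) → (124.9241,46.4703), returning to the start.

; LightBurn 1.6.03
; GRBL device profile, absolute coords
G21
G90
G00 X23.2430 Y43.6743
M3 S879
G01 X44.9337 Y67.7632 F1181
G01 X69.0226 Y46.0725
G01 X47.3319 Y21.9836
G01 X23.2430 Y43.6743
M5
G00 X79.9060 Y72.0855
M3 S499
G01 X104.8976 Y58.8007 F2097
G01 X125.5113 Y48.1853
G01 X141.7472 Y40.2392
G01 X153.6051 Y34.9625
G01 X161.0852 Y32.3552
M5
G00 X207.6185 Y65.2189
M3 S879
G01 X199.9054 Y55.0254 F1181
G01 X189.7119 Y62.7385
G01 X197.4250 Y72.9320
G01 X207.6185 Y65.2189
M5
G00 X28.7772 Y26.5270
M3 S499
G01 X50.4049 Y29.7195 F2097
G01 X78.0733 Y34.2435
G01 X104.0239 Y36.9715
G01 X120.4983 Y34.7761
G01 X119.7380 Y24.5299
M5
G00 X37.3274 Y18.5110
M3 S499
G01 X107.0465 Y64.2129 F2097
M5
G00 X124.9241 Y46.4703
M3 S879
G01 X121.1088 Y58.2125 F1181
G01 X111.1203 Y65.4696
G01 X98.7739 Y65.4696
G01 X88.7854 Y58.2125
G01 X84.9701 Y46.4703
G01 X88.7854 Y34.7281
G01 X98.7739 Y27.4710
G01 X111.1203 Y27.4710
G01 X121.1088 Y34.7281
G01 X124.9241 Y46.4703
M5
G00 X0.0000 Y0.0000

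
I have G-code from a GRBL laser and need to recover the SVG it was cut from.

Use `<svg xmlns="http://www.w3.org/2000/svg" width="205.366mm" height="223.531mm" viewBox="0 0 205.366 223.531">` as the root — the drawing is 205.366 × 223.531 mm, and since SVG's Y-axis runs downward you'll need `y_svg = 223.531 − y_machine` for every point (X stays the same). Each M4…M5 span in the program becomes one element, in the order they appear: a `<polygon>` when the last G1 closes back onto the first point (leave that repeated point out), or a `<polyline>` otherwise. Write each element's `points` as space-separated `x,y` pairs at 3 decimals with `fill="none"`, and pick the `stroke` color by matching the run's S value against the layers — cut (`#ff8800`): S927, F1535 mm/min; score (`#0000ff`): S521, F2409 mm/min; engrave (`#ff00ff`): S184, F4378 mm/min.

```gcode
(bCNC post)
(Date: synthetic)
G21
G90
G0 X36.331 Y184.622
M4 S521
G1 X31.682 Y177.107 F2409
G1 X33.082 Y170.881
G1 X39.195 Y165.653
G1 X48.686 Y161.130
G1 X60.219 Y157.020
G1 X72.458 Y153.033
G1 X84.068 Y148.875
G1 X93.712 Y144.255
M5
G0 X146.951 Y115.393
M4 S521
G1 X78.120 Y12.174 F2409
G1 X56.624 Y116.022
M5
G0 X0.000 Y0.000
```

y_svg = 223.531 − y_m. Every run uses S521, so all elements get stroke `#0000ff` (score).

[1] open run; points: 36.331,38.909 31.682,46.424 33.082,52.650 39.195,57.878 48.686,62.401 60.219,66.511 72.458,70.498 84.068,74.656 93.712,79.276

[2] open run; points: 146.951,108.138 78.120,211.357 56.624,107.509

<svg xmlns="http://www.w3.org/2000/svg" width="205.366mm" height="223.531mm" viewBox="0 0 205.366 223.531">
  <polyline points="36.331,38.909 31.682,46.424 33.082,52.650 39.195,57.878 48.686,62.401 60.219,66.511 72.458,70.498 84.068,74.656 93.712,79.276" fill="none" stroke="#0000ff"/>
  <polyline points="146.951,108.138 78.120,211.357 56.624,107.509" fill="none" stroke="#0000ff"/>
</svg>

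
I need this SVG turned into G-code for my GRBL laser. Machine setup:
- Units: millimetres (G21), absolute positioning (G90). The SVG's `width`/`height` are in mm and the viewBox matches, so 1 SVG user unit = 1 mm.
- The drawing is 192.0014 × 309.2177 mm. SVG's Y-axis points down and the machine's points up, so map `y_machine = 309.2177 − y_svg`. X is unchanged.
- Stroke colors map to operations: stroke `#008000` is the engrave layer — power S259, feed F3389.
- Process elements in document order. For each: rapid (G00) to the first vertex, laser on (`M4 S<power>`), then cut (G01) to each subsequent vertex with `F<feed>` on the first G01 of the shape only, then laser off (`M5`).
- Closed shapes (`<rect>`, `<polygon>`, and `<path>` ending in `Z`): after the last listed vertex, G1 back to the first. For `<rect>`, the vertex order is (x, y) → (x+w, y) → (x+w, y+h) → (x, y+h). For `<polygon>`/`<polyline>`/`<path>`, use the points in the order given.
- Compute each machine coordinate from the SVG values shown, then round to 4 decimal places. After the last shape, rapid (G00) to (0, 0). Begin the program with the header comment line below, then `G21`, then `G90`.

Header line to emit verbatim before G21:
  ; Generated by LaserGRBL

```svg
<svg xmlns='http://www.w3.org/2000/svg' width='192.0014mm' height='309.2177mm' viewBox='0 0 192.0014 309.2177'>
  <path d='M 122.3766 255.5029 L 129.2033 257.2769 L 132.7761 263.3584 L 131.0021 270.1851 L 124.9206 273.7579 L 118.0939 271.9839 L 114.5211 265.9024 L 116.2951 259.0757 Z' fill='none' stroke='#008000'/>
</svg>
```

; Generated by LaserGRBL
G21
G90
G00 X122.3766 Y53.7148
M4 S259
G01 X129.2033 Y51.9408 F3389
G01 X132.7761 Y45.8593
G01 X131.0021 Y39.0326
G01 X124.9206 Y35.4598
G01 X118.0939 Y37.2338
G01 X114.5211 Y43.3153
G01 X116.2951 Y50.1420
G01 X122.3766 Y53.7148
M5
G00 X0.0000 Y0.0000

viewBox `0 0 192.0014 309.2177` with mm width/height → 1 unit = 1 mm. Flip: y_m = 309.2177 − y_svg.

**Shape 1** — `<path>` regular polygon, stroke `#008000` → engrave (S259, F3389). Machine vertices: (122.3766,53.7148) → (129.2033,51.9408) → (132.7761,45.8593) → (131.0021,39.0326) → (124.9206,35.4598) → (118.0939,37.2338) → (114.5211,43.3153) → (116.2951,50.1420) → (122.3766,53.7148). Closed: final G1 returns to the first vertex.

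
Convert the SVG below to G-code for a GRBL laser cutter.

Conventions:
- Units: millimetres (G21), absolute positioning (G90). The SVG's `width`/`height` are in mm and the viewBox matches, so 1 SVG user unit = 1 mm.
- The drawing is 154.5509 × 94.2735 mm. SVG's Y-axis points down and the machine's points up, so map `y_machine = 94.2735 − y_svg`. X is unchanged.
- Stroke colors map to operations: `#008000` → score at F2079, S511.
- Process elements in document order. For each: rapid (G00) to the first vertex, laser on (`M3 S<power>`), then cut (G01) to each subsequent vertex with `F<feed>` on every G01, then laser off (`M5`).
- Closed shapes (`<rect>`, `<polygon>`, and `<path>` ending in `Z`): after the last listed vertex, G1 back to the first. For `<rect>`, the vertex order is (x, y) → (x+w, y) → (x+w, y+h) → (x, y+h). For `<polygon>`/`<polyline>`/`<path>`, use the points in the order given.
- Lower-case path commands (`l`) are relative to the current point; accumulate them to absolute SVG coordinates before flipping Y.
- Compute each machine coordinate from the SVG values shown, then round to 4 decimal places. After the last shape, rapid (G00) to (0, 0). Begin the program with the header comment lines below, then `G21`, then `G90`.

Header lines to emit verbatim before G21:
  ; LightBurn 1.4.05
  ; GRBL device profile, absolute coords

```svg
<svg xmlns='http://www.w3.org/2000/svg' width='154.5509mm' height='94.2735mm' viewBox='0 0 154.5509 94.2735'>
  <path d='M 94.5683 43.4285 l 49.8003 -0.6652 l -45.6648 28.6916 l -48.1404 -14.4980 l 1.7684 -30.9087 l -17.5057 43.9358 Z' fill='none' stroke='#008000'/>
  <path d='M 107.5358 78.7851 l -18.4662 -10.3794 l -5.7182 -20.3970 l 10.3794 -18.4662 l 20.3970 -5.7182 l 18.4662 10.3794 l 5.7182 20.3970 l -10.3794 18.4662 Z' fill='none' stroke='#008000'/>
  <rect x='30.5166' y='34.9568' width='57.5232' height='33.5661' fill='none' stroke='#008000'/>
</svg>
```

; LightBurn 1.4.05
; GRBL device profile, absolute coords
G21
G90
G00 X94.5683 Y50.8450
M3 S511
G01 X144.3686 Y51.5102 F2079
G01 X98.7038 Y22.8186 F2079
G01 X50.5634 Y37.3166 F2079
G01 X52.3318 Y68.2253 F2079
G01 X34.8261 Y24.2895 F2079
G01 X94.5683 Y50.8450 F2079
M5
G00 X107.5358 Y15.4884
M3 S511
G01 X89.0696 Y25.8678 F2079
G01 X83.3514 Y46.2648 F2079
G01 X93.7308 Y64.7310 F2079
G01 X114.1278 Y70.4492 F2079
G01 X132.5940 Y60.0698 F2079
G01 X138.3122 Y39.6728 F2079
G01 X127.9328 Y21.2066 F2079
G01 X107.5358 Y15.4884 F2079
M5
G00 X30.5166 Y59.3167
M3 S511
G01 X88.0398 Y59.3167 F2079
G01 X88.0398 Y25.7506 F2079
G01 X30.5166 Y25.7506 F2079
G01 X30.5166 Y59.3167 F2079
M5
G00 X0.0000 Y0.0000

1 u = 1 mm; y_m = 94.2735 − y.

[1] `<path>` closed polygon, #008000→score S511 F2079: (94.5683,50.8450) → (144.3686,51.5102) → (98.7038,22.8186) → (50.5634,37.3166) → (52.3318,68.2253) → (34.8261,24.2895) → (94.5683,50.8450) (closed)

[2] `<path>` regular polygon, #008000→score S511 F2079: (107.5358,15.4884) → (89.0696,25.8678) → (83.3514,46.2648) → (93.7308,64.7310) → (114.1278,70.4492) → (132.5940,60.0698) → (138.3122,39.6728) → (127.9328,21.2066) → (107.5358,15.4884) (closed)

[3] `<rect>` rectangle, #008000→score S511 F2079: (30.5166,59.3167) → (88.0398,59.3167) → (88.0398,25.7506) → (30.5166,25.7506) → (30.5166,59.3167) (closed)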